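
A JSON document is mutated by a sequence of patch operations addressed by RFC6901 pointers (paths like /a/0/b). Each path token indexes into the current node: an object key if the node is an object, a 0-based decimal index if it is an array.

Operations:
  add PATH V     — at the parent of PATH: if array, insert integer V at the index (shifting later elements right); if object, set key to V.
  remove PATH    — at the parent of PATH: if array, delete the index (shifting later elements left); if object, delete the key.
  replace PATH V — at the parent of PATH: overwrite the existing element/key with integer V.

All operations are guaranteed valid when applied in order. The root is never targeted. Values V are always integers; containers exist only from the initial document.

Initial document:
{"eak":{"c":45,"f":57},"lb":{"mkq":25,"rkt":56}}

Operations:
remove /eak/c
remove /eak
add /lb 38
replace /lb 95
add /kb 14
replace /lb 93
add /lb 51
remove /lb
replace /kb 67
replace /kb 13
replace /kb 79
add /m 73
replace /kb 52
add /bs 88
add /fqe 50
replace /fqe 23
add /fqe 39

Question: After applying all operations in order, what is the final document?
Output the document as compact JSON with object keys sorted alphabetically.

After op 1 (remove /eak/c): {"eak":{"f":57},"lb":{"mkq":25,"rkt":56}}
After op 2 (remove /eak): {"lb":{"mkq":25,"rkt":56}}
After op 3 (add /lb 38): {"lb":38}
After op 4 (replace /lb 95): {"lb":95}
After op 5 (add /kb 14): {"kb":14,"lb":95}
After op 6 (replace /lb 93): {"kb":14,"lb":93}
After op 7 (add /lb 51): {"kb":14,"lb":51}
After op 8 (remove /lb): {"kb":14}
After op 9 (replace /kb 67): {"kb":67}
After op 10 (replace /kb 13): {"kb":13}
After op 11 (replace /kb 79): {"kb":79}
After op 12 (add /m 73): {"kb":79,"m":73}
After op 13 (replace /kb 52): {"kb":52,"m":73}
After op 14 (add /bs 88): {"bs":88,"kb":52,"m":73}
After op 15 (add /fqe 50): {"bs":88,"fqe":50,"kb":52,"m":73}
After op 16 (replace /fqe 23): {"bs":88,"fqe":23,"kb":52,"m":73}
After op 17 (add /fqe 39): {"bs":88,"fqe":39,"kb":52,"m":73}

Answer: {"bs":88,"fqe":39,"kb":52,"m":73}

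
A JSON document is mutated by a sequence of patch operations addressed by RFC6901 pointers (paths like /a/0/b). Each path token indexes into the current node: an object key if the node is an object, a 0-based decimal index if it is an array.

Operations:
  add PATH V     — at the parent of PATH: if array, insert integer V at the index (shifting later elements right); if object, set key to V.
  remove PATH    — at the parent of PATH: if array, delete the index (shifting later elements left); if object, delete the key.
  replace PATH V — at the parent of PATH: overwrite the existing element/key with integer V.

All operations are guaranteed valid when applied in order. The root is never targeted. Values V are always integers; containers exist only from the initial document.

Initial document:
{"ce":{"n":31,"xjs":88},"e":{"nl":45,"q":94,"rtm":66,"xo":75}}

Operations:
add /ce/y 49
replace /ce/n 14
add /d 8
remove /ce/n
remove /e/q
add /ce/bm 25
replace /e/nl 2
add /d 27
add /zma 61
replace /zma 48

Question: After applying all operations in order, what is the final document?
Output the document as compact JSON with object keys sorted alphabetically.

Answer: {"ce":{"bm":25,"xjs":88,"y":49},"d":27,"e":{"nl":2,"rtm":66,"xo":75},"zma":48}

Derivation:
After op 1 (add /ce/y 49): {"ce":{"n":31,"xjs":88,"y":49},"e":{"nl":45,"q":94,"rtm":66,"xo":75}}
After op 2 (replace /ce/n 14): {"ce":{"n":14,"xjs":88,"y":49},"e":{"nl":45,"q":94,"rtm":66,"xo":75}}
After op 3 (add /d 8): {"ce":{"n":14,"xjs":88,"y":49},"d":8,"e":{"nl":45,"q":94,"rtm":66,"xo":75}}
After op 4 (remove /ce/n): {"ce":{"xjs":88,"y":49},"d":8,"e":{"nl":45,"q":94,"rtm":66,"xo":75}}
After op 5 (remove /e/q): {"ce":{"xjs":88,"y":49},"d":8,"e":{"nl":45,"rtm":66,"xo":75}}
After op 6 (add /ce/bm 25): {"ce":{"bm":25,"xjs":88,"y":49},"d":8,"e":{"nl":45,"rtm":66,"xo":75}}
After op 7 (replace /e/nl 2): {"ce":{"bm":25,"xjs":88,"y":49},"d":8,"e":{"nl":2,"rtm":66,"xo":75}}
After op 8 (add /d 27): {"ce":{"bm":25,"xjs":88,"y":49},"d":27,"e":{"nl":2,"rtm":66,"xo":75}}
After op 9 (add /zma 61): {"ce":{"bm":25,"xjs":88,"y":49},"d":27,"e":{"nl":2,"rtm":66,"xo":75},"zma":61}
After op 10 (replace /zma 48): {"ce":{"bm":25,"xjs":88,"y":49},"d":27,"e":{"nl":2,"rtm":66,"xo":75},"zma":48}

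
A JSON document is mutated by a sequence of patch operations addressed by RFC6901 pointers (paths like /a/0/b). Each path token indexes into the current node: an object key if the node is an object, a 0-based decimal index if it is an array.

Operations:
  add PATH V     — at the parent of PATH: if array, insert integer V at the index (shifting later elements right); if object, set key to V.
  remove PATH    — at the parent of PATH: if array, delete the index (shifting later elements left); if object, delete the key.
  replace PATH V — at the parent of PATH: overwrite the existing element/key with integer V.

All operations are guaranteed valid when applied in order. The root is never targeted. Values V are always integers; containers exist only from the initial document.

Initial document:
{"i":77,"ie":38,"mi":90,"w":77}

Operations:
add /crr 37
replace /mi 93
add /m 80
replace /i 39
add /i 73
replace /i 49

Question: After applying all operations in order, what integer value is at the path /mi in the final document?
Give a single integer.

Answer: 93

Derivation:
After op 1 (add /crr 37): {"crr":37,"i":77,"ie":38,"mi":90,"w":77}
After op 2 (replace /mi 93): {"crr":37,"i":77,"ie":38,"mi":93,"w":77}
After op 3 (add /m 80): {"crr":37,"i":77,"ie":38,"m":80,"mi":93,"w":77}
After op 4 (replace /i 39): {"crr":37,"i":39,"ie":38,"m":80,"mi":93,"w":77}
After op 5 (add /i 73): {"crr":37,"i":73,"ie":38,"m":80,"mi":93,"w":77}
After op 6 (replace /i 49): {"crr":37,"i":49,"ie":38,"m":80,"mi":93,"w":77}
Value at /mi: 93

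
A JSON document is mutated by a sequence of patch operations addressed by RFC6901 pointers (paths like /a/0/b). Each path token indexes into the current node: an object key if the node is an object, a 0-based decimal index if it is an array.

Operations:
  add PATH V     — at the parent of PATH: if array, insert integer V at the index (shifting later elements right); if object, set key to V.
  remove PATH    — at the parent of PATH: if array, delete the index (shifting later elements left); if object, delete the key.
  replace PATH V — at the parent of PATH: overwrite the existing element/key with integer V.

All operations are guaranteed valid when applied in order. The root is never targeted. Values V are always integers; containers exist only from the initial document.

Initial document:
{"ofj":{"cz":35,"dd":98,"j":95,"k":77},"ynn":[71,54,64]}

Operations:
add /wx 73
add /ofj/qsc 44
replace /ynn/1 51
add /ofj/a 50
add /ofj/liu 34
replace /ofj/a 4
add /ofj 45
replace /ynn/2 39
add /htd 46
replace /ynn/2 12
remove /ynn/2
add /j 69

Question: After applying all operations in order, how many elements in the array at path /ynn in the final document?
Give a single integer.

After op 1 (add /wx 73): {"ofj":{"cz":35,"dd":98,"j":95,"k":77},"wx":73,"ynn":[71,54,64]}
After op 2 (add /ofj/qsc 44): {"ofj":{"cz":35,"dd":98,"j":95,"k":77,"qsc":44},"wx":73,"ynn":[71,54,64]}
After op 3 (replace /ynn/1 51): {"ofj":{"cz":35,"dd":98,"j":95,"k":77,"qsc":44},"wx":73,"ynn":[71,51,64]}
After op 4 (add /ofj/a 50): {"ofj":{"a":50,"cz":35,"dd":98,"j":95,"k":77,"qsc":44},"wx":73,"ynn":[71,51,64]}
After op 5 (add /ofj/liu 34): {"ofj":{"a":50,"cz":35,"dd":98,"j":95,"k":77,"liu":34,"qsc":44},"wx":73,"ynn":[71,51,64]}
After op 6 (replace /ofj/a 4): {"ofj":{"a":4,"cz":35,"dd":98,"j":95,"k":77,"liu":34,"qsc":44},"wx":73,"ynn":[71,51,64]}
After op 7 (add /ofj 45): {"ofj":45,"wx":73,"ynn":[71,51,64]}
After op 8 (replace /ynn/2 39): {"ofj":45,"wx":73,"ynn":[71,51,39]}
After op 9 (add /htd 46): {"htd":46,"ofj":45,"wx":73,"ynn":[71,51,39]}
After op 10 (replace /ynn/2 12): {"htd":46,"ofj":45,"wx":73,"ynn":[71,51,12]}
After op 11 (remove /ynn/2): {"htd":46,"ofj":45,"wx":73,"ynn":[71,51]}
After op 12 (add /j 69): {"htd":46,"j":69,"ofj":45,"wx":73,"ynn":[71,51]}
Size at path /ynn: 2

Answer: 2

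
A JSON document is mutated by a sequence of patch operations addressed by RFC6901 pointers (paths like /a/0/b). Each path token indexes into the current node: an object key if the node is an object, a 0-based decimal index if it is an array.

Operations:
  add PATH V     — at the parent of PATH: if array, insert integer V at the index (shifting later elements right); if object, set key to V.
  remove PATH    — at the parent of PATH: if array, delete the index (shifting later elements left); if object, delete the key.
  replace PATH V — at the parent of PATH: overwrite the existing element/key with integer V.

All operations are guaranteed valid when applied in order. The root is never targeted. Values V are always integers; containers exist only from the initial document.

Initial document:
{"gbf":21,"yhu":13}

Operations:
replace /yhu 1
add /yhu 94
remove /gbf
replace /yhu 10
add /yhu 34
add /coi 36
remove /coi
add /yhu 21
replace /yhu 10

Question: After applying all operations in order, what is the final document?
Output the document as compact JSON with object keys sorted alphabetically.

After op 1 (replace /yhu 1): {"gbf":21,"yhu":1}
After op 2 (add /yhu 94): {"gbf":21,"yhu":94}
After op 3 (remove /gbf): {"yhu":94}
After op 4 (replace /yhu 10): {"yhu":10}
After op 5 (add /yhu 34): {"yhu":34}
After op 6 (add /coi 36): {"coi":36,"yhu":34}
After op 7 (remove /coi): {"yhu":34}
After op 8 (add /yhu 21): {"yhu":21}
After op 9 (replace /yhu 10): {"yhu":10}

Answer: {"yhu":10}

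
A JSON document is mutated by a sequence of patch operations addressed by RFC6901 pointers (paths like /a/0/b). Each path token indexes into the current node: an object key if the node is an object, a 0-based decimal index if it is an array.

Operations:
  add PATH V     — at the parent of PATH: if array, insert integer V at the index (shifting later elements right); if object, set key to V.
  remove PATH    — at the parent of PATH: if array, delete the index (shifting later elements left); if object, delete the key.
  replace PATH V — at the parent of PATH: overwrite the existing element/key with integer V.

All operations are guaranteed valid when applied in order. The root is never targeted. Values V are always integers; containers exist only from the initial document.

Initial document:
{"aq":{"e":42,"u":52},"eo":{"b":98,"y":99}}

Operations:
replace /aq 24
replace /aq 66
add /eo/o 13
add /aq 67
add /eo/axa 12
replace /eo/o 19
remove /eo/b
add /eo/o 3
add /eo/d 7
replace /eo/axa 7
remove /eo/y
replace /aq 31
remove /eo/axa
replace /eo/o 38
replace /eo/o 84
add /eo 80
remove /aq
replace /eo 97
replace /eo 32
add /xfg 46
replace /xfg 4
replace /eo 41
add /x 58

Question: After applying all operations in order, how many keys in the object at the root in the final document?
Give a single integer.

Answer: 3

Derivation:
After op 1 (replace /aq 24): {"aq":24,"eo":{"b":98,"y":99}}
After op 2 (replace /aq 66): {"aq":66,"eo":{"b":98,"y":99}}
After op 3 (add /eo/o 13): {"aq":66,"eo":{"b":98,"o":13,"y":99}}
After op 4 (add /aq 67): {"aq":67,"eo":{"b":98,"o":13,"y":99}}
After op 5 (add /eo/axa 12): {"aq":67,"eo":{"axa":12,"b":98,"o":13,"y":99}}
After op 6 (replace /eo/o 19): {"aq":67,"eo":{"axa":12,"b":98,"o":19,"y":99}}
After op 7 (remove /eo/b): {"aq":67,"eo":{"axa":12,"o":19,"y":99}}
After op 8 (add /eo/o 3): {"aq":67,"eo":{"axa":12,"o":3,"y":99}}
After op 9 (add /eo/d 7): {"aq":67,"eo":{"axa":12,"d":7,"o":3,"y":99}}
After op 10 (replace /eo/axa 7): {"aq":67,"eo":{"axa":7,"d":7,"o":3,"y":99}}
After op 11 (remove /eo/y): {"aq":67,"eo":{"axa":7,"d":7,"o":3}}
After op 12 (replace /aq 31): {"aq":31,"eo":{"axa":7,"d":7,"o":3}}
After op 13 (remove /eo/axa): {"aq":31,"eo":{"d":7,"o":3}}
After op 14 (replace /eo/o 38): {"aq":31,"eo":{"d":7,"o":38}}
After op 15 (replace /eo/o 84): {"aq":31,"eo":{"d":7,"o":84}}
After op 16 (add /eo 80): {"aq":31,"eo":80}
After op 17 (remove /aq): {"eo":80}
After op 18 (replace /eo 97): {"eo":97}
After op 19 (replace /eo 32): {"eo":32}
After op 20 (add /xfg 46): {"eo":32,"xfg":46}
After op 21 (replace /xfg 4): {"eo":32,"xfg":4}
After op 22 (replace /eo 41): {"eo":41,"xfg":4}
After op 23 (add /x 58): {"eo":41,"x":58,"xfg":4}
Size at the root: 3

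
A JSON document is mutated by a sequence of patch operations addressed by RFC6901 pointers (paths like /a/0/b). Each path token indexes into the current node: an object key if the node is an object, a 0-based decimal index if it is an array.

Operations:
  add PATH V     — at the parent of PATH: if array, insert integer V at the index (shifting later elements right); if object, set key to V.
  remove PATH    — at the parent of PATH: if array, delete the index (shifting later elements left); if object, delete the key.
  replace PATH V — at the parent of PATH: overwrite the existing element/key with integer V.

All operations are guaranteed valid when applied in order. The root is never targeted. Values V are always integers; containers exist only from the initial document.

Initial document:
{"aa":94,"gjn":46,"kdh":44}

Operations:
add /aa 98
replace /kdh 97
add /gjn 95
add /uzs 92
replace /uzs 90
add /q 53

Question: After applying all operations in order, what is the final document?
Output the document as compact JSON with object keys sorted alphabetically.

Answer: {"aa":98,"gjn":95,"kdh":97,"q":53,"uzs":90}

Derivation:
After op 1 (add /aa 98): {"aa":98,"gjn":46,"kdh":44}
After op 2 (replace /kdh 97): {"aa":98,"gjn":46,"kdh":97}
After op 3 (add /gjn 95): {"aa":98,"gjn":95,"kdh":97}
After op 4 (add /uzs 92): {"aa":98,"gjn":95,"kdh":97,"uzs":92}
After op 5 (replace /uzs 90): {"aa":98,"gjn":95,"kdh":97,"uzs":90}
After op 6 (add /q 53): {"aa":98,"gjn":95,"kdh":97,"q":53,"uzs":90}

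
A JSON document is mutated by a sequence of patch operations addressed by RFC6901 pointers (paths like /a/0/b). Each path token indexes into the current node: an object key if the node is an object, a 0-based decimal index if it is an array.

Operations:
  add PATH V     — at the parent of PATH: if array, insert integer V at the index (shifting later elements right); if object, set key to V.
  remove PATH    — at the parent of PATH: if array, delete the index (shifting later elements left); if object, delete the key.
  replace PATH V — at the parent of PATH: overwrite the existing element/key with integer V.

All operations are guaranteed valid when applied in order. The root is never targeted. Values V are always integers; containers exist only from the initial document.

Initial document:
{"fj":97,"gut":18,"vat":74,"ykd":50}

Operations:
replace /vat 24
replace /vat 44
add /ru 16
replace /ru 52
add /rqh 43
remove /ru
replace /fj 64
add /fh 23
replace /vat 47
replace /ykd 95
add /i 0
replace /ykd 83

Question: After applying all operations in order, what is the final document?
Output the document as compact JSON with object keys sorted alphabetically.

After op 1 (replace /vat 24): {"fj":97,"gut":18,"vat":24,"ykd":50}
After op 2 (replace /vat 44): {"fj":97,"gut":18,"vat":44,"ykd":50}
After op 3 (add /ru 16): {"fj":97,"gut":18,"ru":16,"vat":44,"ykd":50}
After op 4 (replace /ru 52): {"fj":97,"gut":18,"ru":52,"vat":44,"ykd":50}
After op 5 (add /rqh 43): {"fj":97,"gut":18,"rqh":43,"ru":52,"vat":44,"ykd":50}
After op 6 (remove /ru): {"fj":97,"gut":18,"rqh":43,"vat":44,"ykd":50}
After op 7 (replace /fj 64): {"fj":64,"gut":18,"rqh":43,"vat":44,"ykd":50}
After op 8 (add /fh 23): {"fh":23,"fj":64,"gut":18,"rqh":43,"vat":44,"ykd":50}
After op 9 (replace /vat 47): {"fh":23,"fj":64,"gut":18,"rqh":43,"vat":47,"ykd":50}
After op 10 (replace /ykd 95): {"fh":23,"fj":64,"gut":18,"rqh":43,"vat":47,"ykd":95}
After op 11 (add /i 0): {"fh":23,"fj":64,"gut":18,"i":0,"rqh":43,"vat":47,"ykd":95}
After op 12 (replace /ykd 83): {"fh":23,"fj":64,"gut":18,"i":0,"rqh":43,"vat":47,"ykd":83}

Answer: {"fh":23,"fj":64,"gut":18,"i":0,"rqh":43,"vat":47,"ykd":83}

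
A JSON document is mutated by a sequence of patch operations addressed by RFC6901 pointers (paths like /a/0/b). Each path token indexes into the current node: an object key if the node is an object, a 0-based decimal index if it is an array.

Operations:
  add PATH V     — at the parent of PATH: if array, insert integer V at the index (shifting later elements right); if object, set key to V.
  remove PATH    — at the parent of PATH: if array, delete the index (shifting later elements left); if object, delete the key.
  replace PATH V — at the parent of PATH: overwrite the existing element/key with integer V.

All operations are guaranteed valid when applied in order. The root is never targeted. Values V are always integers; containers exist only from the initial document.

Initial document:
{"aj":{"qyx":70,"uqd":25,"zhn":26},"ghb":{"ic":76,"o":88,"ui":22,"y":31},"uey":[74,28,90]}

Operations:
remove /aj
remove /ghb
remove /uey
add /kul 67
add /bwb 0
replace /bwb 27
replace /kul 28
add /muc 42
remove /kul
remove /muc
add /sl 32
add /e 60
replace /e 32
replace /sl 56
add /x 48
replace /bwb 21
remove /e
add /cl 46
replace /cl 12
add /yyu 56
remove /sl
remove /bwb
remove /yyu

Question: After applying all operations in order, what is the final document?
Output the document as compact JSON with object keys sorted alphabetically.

After op 1 (remove /aj): {"ghb":{"ic":76,"o":88,"ui":22,"y":31},"uey":[74,28,90]}
After op 2 (remove /ghb): {"uey":[74,28,90]}
After op 3 (remove /uey): {}
After op 4 (add /kul 67): {"kul":67}
After op 5 (add /bwb 0): {"bwb":0,"kul":67}
After op 6 (replace /bwb 27): {"bwb":27,"kul":67}
After op 7 (replace /kul 28): {"bwb":27,"kul":28}
After op 8 (add /muc 42): {"bwb":27,"kul":28,"muc":42}
After op 9 (remove /kul): {"bwb":27,"muc":42}
After op 10 (remove /muc): {"bwb":27}
After op 11 (add /sl 32): {"bwb":27,"sl":32}
After op 12 (add /e 60): {"bwb":27,"e":60,"sl":32}
After op 13 (replace /e 32): {"bwb":27,"e":32,"sl":32}
After op 14 (replace /sl 56): {"bwb":27,"e":32,"sl":56}
After op 15 (add /x 48): {"bwb":27,"e":32,"sl":56,"x":48}
After op 16 (replace /bwb 21): {"bwb":21,"e":32,"sl":56,"x":48}
After op 17 (remove /e): {"bwb":21,"sl":56,"x":48}
After op 18 (add /cl 46): {"bwb":21,"cl":46,"sl":56,"x":48}
After op 19 (replace /cl 12): {"bwb":21,"cl":12,"sl":56,"x":48}
After op 20 (add /yyu 56): {"bwb":21,"cl":12,"sl":56,"x":48,"yyu":56}
After op 21 (remove /sl): {"bwb":21,"cl":12,"x":48,"yyu":56}
After op 22 (remove /bwb): {"cl":12,"x":48,"yyu":56}
After op 23 (remove /yyu): {"cl":12,"x":48}

Answer: {"cl":12,"x":48}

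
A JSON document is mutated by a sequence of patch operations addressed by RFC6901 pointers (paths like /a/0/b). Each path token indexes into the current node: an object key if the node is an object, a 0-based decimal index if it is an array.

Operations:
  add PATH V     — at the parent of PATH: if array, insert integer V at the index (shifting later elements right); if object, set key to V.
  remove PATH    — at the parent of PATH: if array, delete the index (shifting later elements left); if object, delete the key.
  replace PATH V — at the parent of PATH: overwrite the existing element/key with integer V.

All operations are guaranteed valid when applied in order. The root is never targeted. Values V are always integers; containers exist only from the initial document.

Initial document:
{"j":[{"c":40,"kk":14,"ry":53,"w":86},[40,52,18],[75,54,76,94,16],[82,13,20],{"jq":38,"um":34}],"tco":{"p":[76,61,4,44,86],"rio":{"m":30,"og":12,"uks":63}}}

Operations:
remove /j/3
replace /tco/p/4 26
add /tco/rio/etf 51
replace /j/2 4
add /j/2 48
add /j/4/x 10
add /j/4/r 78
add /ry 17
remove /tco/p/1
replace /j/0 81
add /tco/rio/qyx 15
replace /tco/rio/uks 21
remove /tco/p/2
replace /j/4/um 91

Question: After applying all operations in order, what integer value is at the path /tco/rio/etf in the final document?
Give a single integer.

After op 1 (remove /j/3): {"j":[{"c":40,"kk":14,"ry":53,"w":86},[40,52,18],[75,54,76,94,16],{"jq":38,"um":34}],"tco":{"p":[76,61,4,44,86],"rio":{"m":30,"og":12,"uks":63}}}
After op 2 (replace /tco/p/4 26): {"j":[{"c":40,"kk":14,"ry":53,"w":86},[40,52,18],[75,54,76,94,16],{"jq":38,"um":34}],"tco":{"p":[76,61,4,44,26],"rio":{"m":30,"og":12,"uks":63}}}
After op 3 (add /tco/rio/etf 51): {"j":[{"c":40,"kk":14,"ry":53,"w":86},[40,52,18],[75,54,76,94,16],{"jq":38,"um":34}],"tco":{"p":[76,61,4,44,26],"rio":{"etf":51,"m":30,"og":12,"uks":63}}}
After op 4 (replace /j/2 4): {"j":[{"c":40,"kk":14,"ry":53,"w":86},[40,52,18],4,{"jq":38,"um":34}],"tco":{"p":[76,61,4,44,26],"rio":{"etf":51,"m":30,"og":12,"uks":63}}}
After op 5 (add /j/2 48): {"j":[{"c":40,"kk":14,"ry":53,"w":86},[40,52,18],48,4,{"jq":38,"um":34}],"tco":{"p":[76,61,4,44,26],"rio":{"etf":51,"m":30,"og":12,"uks":63}}}
After op 6 (add /j/4/x 10): {"j":[{"c":40,"kk":14,"ry":53,"w":86},[40,52,18],48,4,{"jq":38,"um":34,"x":10}],"tco":{"p":[76,61,4,44,26],"rio":{"etf":51,"m":30,"og":12,"uks":63}}}
After op 7 (add /j/4/r 78): {"j":[{"c":40,"kk":14,"ry":53,"w":86},[40,52,18],48,4,{"jq":38,"r":78,"um":34,"x":10}],"tco":{"p":[76,61,4,44,26],"rio":{"etf":51,"m":30,"og":12,"uks":63}}}
After op 8 (add /ry 17): {"j":[{"c":40,"kk":14,"ry":53,"w":86},[40,52,18],48,4,{"jq":38,"r":78,"um":34,"x":10}],"ry":17,"tco":{"p":[76,61,4,44,26],"rio":{"etf":51,"m":30,"og":12,"uks":63}}}
After op 9 (remove /tco/p/1): {"j":[{"c":40,"kk":14,"ry":53,"w":86},[40,52,18],48,4,{"jq":38,"r":78,"um":34,"x":10}],"ry":17,"tco":{"p":[76,4,44,26],"rio":{"etf":51,"m":30,"og":12,"uks":63}}}
After op 10 (replace /j/0 81): {"j":[81,[40,52,18],48,4,{"jq":38,"r":78,"um":34,"x":10}],"ry":17,"tco":{"p":[76,4,44,26],"rio":{"etf":51,"m":30,"og":12,"uks":63}}}
After op 11 (add /tco/rio/qyx 15): {"j":[81,[40,52,18],48,4,{"jq":38,"r":78,"um":34,"x":10}],"ry":17,"tco":{"p":[76,4,44,26],"rio":{"etf":51,"m":30,"og":12,"qyx":15,"uks":63}}}
After op 12 (replace /tco/rio/uks 21): {"j":[81,[40,52,18],48,4,{"jq":38,"r":78,"um":34,"x":10}],"ry":17,"tco":{"p":[76,4,44,26],"rio":{"etf":51,"m":30,"og":12,"qyx":15,"uks":21}}}
After op 13 (remove /tco/p/2): {"j":[81,[40,52,18],48,4,{"jq":38,"r":78,"um":34,"x":10}],"ry":17,"tco":{"p":[76,4,26],"rio":{"etf":51,"m":30,"og":12,"qyx":15,"uks":21}}}
After op 14 (replace /j/4/um 91): {"j":[81,[40,52,18],48,4,{"jq":38,"r":78,"um":91,"x":10}],"ry":17,"tco":{"p":[76,4,26],"rio":{"etf":51,"m":30,"og":12,"qyx":15,"uks":21}}}
Value at /tco/rio/etf: 51

Answer: 51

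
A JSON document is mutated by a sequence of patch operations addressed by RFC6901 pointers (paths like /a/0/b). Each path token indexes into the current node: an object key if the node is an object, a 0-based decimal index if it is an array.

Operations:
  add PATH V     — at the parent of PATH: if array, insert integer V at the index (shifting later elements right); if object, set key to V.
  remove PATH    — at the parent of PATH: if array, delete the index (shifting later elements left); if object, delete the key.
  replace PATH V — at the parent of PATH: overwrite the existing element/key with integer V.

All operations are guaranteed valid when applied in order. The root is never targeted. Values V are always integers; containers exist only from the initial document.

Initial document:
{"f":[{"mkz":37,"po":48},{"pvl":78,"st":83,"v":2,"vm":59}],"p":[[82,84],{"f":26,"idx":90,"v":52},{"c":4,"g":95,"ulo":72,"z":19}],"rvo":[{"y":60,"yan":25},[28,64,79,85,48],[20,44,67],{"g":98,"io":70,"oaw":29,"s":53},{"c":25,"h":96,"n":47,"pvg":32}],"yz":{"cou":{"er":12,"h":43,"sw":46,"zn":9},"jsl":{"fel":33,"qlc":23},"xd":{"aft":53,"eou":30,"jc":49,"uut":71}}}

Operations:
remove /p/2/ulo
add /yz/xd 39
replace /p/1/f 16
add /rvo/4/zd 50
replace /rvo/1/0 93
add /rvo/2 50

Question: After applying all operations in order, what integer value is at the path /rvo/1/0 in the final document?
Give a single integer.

Answer: 93

Derivation:
After op 1 (remove /p/2/ulo): {"f":[{"mkz":37,"po":48},{"pvl":78,"st":83,"v":2,"vm":59}],"p":[[82,84],{"f":26,"idx":90,"v":52},{"c":4,"g":95,"z":19}],"rvo":[{"y":60,"yan":25},[28,64,79,85,48],[20,44,67],{"g":98,"io":70,"oaw":29,"s":53},{"c":25,"h":96,"n":47,"pvg":32}],"yz":{"cou":{"er":12,"h":43,"sw":46,"zn":9},"jsl":{"fel":33,"qlc":23},"xd":{"aft":53,"eou":30,"jc":49,"uut":71}}}
After op 2 (add /yz/xd 39): {"f":[{"mkz":37,"po":48},{"pvl":78,"st":83,"v":2,"vm":59}],"p":[[82,84],{"f":26,"idx":90,"v":52},{"c":4,"g":95,"z":19}],"rvo":[{"y":60,"yan":25},[28,64,79,85,48],[20,44,67],{"g":98,"io":70,"oaw":29,"s":53},{"c":25,"h":96,"n":47,"pvg":32}],"yz":{"cou":{"er":12,"h":43,"sw":46,"zn":9},"jsl":{"fel":33,"qlc":23},"xd":39}}
After op 3 (replace /p/1/f 16): {"f":[{"mkz":37,"po":48},{"pvl":78,"st":83,"v":2,"vm":59}],"p":[[82,84],{"f":16,"idx":90,"v":52},{"c":4,"g":95,"z":19}],"rvo":[{"y":60,"yan":25},[28,64,79,85,48],[20,44,67],{"g":98,"io":70,"oaw":29,"s":53},{"c":25,"h":96,"n":47,"pvg":32}],"yz":{"cou":{"er":12,"h":43,"sw":46,"zn":9},"jsl":{"fel":33,"qlc":23},"xd":39}}
After op 4 (add /rvo/4/zd 50): {"f":[{"mkz":37,"po":48},{"pvl":78,"st":83,"v":2,"vm":59}],"p":[[82,84],{"f":16,"idx":90,"v":52},{"c":4,"g":95,"z":19}],"rvo":[{"y":60,"yan":25},[28,64,79,85,48],[20,44,67],{"g":98,"io":70,"oaw":29,"s":53},{"c":25,"h":96,"n":47,"pvg":32,"zd":50}],"yz":{"cou":{"er":12,"h":43,"sw":46,"zn":9},"jsl":{"fel":33,"qlc":23},"xd":39}}
After op 5 (replace /rvo/1/0 93): {"f":[{"mkz":37,"po":48},{"pvl":78,"st":83,"v":2,"vm":59}],"p":[[82,84],{"f":16,"idx":90,"v":52},{"c":4,"g":95,"z":19}],"rvo":[{"y":60,"yan":25},[93,64,79,85,48],[20,44,67],{"g":98,"io":70,"oaw":29,"s":53},{"c":25,"h":96,"n":47,"pvg":32,"zd":50}],"yz":{"cou":{"er":12,"h":43,"sw":46,"zn":9},"jsl":{"fel":33,"qlc":23},"xd":39}}
After op 6 (add /rvo/2 50): {"f":[{"mkz":37,"po":48},{"pvl":78,"st":83,"v":2,"vm":59}],"p":[[82,84],{"f":16,"idx":90,"v":52},{"c":4,"g":95,"z":19}],"rvo":[{"y":60,"yan":25},[93,64,79,85,48],50,[20,44,67],{"g":98,"io":70,"oaw":29,"s":53},{"c":25,"h":96,"n":47,"pvg":32,"zd":50}],"yz":{"cou":{"er":12,"h":43,"sw":46,"zn":9},"jsl":{"fel":33,"qlc":23},"xd":39}}
Value at /rvo/1/0: 93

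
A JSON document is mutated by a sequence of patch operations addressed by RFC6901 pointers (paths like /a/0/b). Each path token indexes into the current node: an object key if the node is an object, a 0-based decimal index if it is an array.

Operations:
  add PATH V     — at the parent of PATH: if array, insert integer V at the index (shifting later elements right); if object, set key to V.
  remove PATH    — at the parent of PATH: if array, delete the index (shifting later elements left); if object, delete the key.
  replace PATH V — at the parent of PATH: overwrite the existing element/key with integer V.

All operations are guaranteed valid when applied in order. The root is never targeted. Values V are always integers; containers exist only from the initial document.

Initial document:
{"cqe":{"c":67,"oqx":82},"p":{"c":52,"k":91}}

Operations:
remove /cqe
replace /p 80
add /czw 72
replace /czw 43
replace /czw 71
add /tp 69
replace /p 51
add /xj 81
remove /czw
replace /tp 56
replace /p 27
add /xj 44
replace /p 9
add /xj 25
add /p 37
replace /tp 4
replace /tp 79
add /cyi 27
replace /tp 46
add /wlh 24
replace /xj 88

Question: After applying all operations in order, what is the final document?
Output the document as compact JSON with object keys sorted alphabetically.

After op 1 (remove /cqe): {"p":{"c":52,"k":91}}
After op 2 (replace /p 80): {"p":80}
After op 3 (add /czw 72): {"czw":72,"p":80}
After op 4 (replace /czw 43): {"czw":43,"p":80}
After op 5 (replace /czw 71): {"czw":71,"p":80}
After op 6 (add /tp 69): {"czw":71,"p":80,"tp":69}
After op 7 (replace /p 51): {"czw":71,"p":51,"tp":69}
After op 8 (add /xj 81): {"czw":71,"p":51,"tp":69,"xj":81}
After op 9 (remove /czw): {"p":51,"tp":69,"xj":81}
After op 10 (replace /tp 56): {"p":51,"tp":56,"xj":81}
After op 11 (replace /p 27): {"p":27,"tp":56,"xj":81}
After op 12 (add /xj 44): {"p":27,"tp":56,"xj":44}
After op 13 (replace /p 9): {"p":9,"tp":56,"xj":44}
After op 14 (add /xj 25): {"p":9,"tp":56,"xj":25}
After op 15 (add /p 37): {"p":37,"tp":56,"xj":25}
After op 16 (replace /tp 4): {"p":37,"tp":4,"xj":25}
After op 17 (replace /tp 79): {"p":37,"tp":79,"xj":25}
After op 18 (add /cyi 27): {"cyi":27,"p":37,"tp":79,"xj":25}
After op 19 (replace /tp 46): {"cyi":27,"p":37,"tp":46,"xj":25}
After op 20 (add /wlh 24): {"cyi":27,"p":37,"tp":46,"wlh":24,"xj":25}
After op 21 (replace /xj 88): {"cyi":27,"p":37,"tp":46,"wlh":24,"xj":88}

Answer: {"cyi":27,"p":37,"tp":46,"wlh":24,"xj":88}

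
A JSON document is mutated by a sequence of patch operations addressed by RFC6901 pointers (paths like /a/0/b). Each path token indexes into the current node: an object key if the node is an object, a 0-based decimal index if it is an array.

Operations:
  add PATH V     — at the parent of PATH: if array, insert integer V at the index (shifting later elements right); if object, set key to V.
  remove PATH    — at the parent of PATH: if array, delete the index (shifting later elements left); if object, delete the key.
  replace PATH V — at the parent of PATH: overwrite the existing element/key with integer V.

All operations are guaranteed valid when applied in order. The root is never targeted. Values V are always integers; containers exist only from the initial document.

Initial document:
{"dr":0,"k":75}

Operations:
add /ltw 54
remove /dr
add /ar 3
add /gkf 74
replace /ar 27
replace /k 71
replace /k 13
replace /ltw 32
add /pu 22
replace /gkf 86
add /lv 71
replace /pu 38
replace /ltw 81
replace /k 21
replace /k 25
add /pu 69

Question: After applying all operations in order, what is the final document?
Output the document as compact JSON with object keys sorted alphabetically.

After op 1 (add /ltw 54): {"dr":0,"k":75,"ltw":54}
After op 2 (remove /dr): {"k":75,"ltw":54}
After op 3 (add /ar 3): {"ar":3,"k":75,"ltw":54}
After op 4 (add /gkf 74): {"ar":3,"gkf":74,"k":75,"ltw":54}
After op 5 (replace /ar 27): {"ar":27,"gkf":74,"k":75,"ltw":54}
After op 6 (replace /k 71): {"ar":27,"gkf":74,"k":71,"ltw":54}
After op 7 (replace /k 13): {"ar":27,"gkf":74,"k":13,"ltw":54}
After op 8 (replace /ltw 32): {"ar":27,"gkf":74,"k":13,"ltw":32}
After op 9 (add /pu 22): {"ar":27,"gkf":74,"k":13,"ltw":32,"pu":22}
After op 10 (replace /gkf 86): {"ar":27,"gkf":86,"k":13,"ltw":32,"pu":22}
After op 11 (add /lv 71): {"ar":27,"gkf":86,"k":13,"ltw":32,"lv":71,"pu":22}
After op 12 (replace /pu 38): {"ar":27,"gkf":86,"k":13,"ltw":32,"lv":71,"pu":38}
After op 13 (replace /ltw 81): {"ar":27,"gkf":86,"k":13,"ltw":81,"lv":71,"pu":38}
After op 14 (replace /k 21): {"ar":27,"gkf":86,"k":21,"ltw":81,"lv":71,"pu":38}
After op 15 (replace /k 25): {"ar":27,"gkf":86,"k":25,"ltw":81,"lv":71,"pu":38}
After op 16 (add /pu 69): {"ar":27,"gkf":86,"k":25,"ltw":81,"lv":71,"pu":69}

Answer: {"ar":27,"gkf":86,"k":25,"ltw":81,"lv":71,"pu":69}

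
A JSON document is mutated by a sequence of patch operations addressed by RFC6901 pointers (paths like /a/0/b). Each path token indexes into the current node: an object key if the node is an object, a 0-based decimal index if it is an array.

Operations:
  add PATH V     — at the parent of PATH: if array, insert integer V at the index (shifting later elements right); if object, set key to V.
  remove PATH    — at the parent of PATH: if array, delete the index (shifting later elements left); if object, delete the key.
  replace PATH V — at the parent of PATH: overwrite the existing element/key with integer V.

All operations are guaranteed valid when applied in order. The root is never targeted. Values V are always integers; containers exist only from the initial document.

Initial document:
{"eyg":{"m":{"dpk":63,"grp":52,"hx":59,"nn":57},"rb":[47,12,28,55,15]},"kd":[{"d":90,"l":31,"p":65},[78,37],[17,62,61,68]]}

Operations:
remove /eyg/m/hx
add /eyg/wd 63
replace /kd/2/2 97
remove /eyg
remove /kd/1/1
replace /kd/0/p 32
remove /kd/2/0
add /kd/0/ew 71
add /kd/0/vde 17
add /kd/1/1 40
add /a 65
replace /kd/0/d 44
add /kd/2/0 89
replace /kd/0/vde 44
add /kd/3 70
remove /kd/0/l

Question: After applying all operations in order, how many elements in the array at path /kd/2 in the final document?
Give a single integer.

After op 1 (remove /eyg/m/hx): {"eyg":{"m":{"dpk":63,"grp":52,"nn":57},"rb":[47,12,28,55,15]},"kd":[{"d":90,"l":31,"p":65},[78,37],[17,62,61,68]]}
After op 2 (add /eyg/wd 63): {"eyg":{"m":{"dpk":63,"grp":52,"nn":57},"rb":[47,12,28,55,15],"wd":63},"kd":[{"d":90,"l":31,"p":65},[78,37],[17,62,61,68]]}
After op 3 (replace /kd/2/2 97): {"eyg":{"m":{"dpk":63,"grp":52,"nn":57},"rb":[47,12,28,55,15],"wd":63},"kd":[{"d":90,"l":31,"p":65},[78,37],[17,62,97,68]]}
After op 4 (remove /eyg): {"kd":[{"d":90,"l":31,"p":65},[78,37],[17,62,97,68]]}
After op 5 (remove /kd/1/1): {"kd":[{"d":90,"l":31,"p":65},[78],[17,62,97,68]]}
After op 6 (replace /kd/0/p 32): {"kd":[{"d":90,"l":31,"p":32},[78],[17,62,97,68]]}
After op 7 (remove /kd/2/0): {"kd":[{"d":90,"l":31,"p":32},[78],[62,97,68]]}
After op 8 (add /kd/0/ew 71): {"kd":[{"d":90,"ew":71,"l":31,"p":32},[78],[62,97,68]]}
After op 9 (add /kd/0/vde 17): {"kd":[{"d":90,"ew":71,"l":31,"p":32,"vde":17},[78],[62,97,68]]}
After op 10 (add /kd/1/1 40): {"kd":[{"d":90,"ew":71,"l":31,"p":32,"vde":17},[78,40],[62,97,68]]}
After op 11 (add /a 65): {"a":65,"kd":[{"d":90,"ew":71,"l":31,"p":32,"vde":17},[78,40],[62,97,68]]}
After op 12 (replace /kd/0/d 44): {"a":65,"kd":[{"d":44,"ew":71,"l":31,"p":32,"vde":17},[78,40],[62,97,68]]}
After op 13 (add /kd/2/0 89): {"a":65,"kd":[{"d":44,"ew":71,"l":31,"p":32,"vde":17},[78,40],[89,62,97,68]]}
After op 14 (replace /kd/0/vde 44): {"a":65,"kd":[{"d":44,"ew":71,"l":31,"p":32,"vde":44},[78,40],[89,62,97,68]]}
After op 15 (add /kd/3 70): {"a":65,"kd":[{"d":44,"ew":71,"l":31,"p":32,"vde":44},[78,40],[89,62,97,68],70]}
After op 16 (remove /kd/0/l): {"a":65,"kd":[{"d":44,"ew":71,"p":32,"vde":44},[78,40],[89,62,97,68],70]}
Size at path /kd/2: 4

Answer: 4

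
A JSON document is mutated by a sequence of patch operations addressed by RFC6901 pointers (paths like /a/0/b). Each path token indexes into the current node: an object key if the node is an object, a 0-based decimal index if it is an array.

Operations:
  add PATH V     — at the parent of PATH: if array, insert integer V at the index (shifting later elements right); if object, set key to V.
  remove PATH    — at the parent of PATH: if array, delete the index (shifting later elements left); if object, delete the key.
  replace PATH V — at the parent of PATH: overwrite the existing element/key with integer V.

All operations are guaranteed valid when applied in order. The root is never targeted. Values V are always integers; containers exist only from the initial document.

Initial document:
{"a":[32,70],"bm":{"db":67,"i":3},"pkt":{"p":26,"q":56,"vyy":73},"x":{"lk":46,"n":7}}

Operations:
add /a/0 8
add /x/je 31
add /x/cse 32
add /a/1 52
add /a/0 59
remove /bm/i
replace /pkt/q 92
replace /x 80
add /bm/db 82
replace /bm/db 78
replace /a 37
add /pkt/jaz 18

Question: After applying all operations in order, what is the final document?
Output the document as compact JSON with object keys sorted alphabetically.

Answer: {"a":37,"bm":{"db":78},"pkt":{"jaz":18,"p":26,"q":92,"vyy":73},"x":80}

Derivation:
After op 1 (add /a/0 8): {"a":[8,32,70],"bm":{"db":67,"i":3},"pkt":{"p":26,"q":56,"vyy":73},"x":{"lk":46,"n":7}}
After op 2 (add /x/je 31): {"a":[8,32,70],"bm":{"db":67,"i":3},"pkt":{"p":26,"q":56,"vyy":73},"x":{"je":31,"lk":46,"n":7}}
After op 3 (add /x/cse 32): {"a":[8,32,70],"bm":{"db":67,"i":3},"pkt":{"p":26,"q":56,"vyy":73},"x":{"cse":32,"je":31,"lk":46,"n":7}}
After op 4 (add /a/1 52): {"a":[8,52,32,70],"bm":{"db":67,"i":3},"pkt":{"p":26,"q":56,"vyy":73},"x":{"cse":32,"je":31,"lk":46,"n":7}}
After op 5 (add /a/0 59): {"a":[59,8,52,32,70],"bm":{"db":67,"i":3},"pkt":{"p":26,"q":56,"vyy":73},"x":{"cse":32,"je":31,"lk":46,"n":7}}
After op 6 (remove /bm/i): {"a":[59,8,52,32,70],"bm":{"db":67},"pkt":{"p":26,"q":56,"vyy":73},"x":{"cse":32,"je":31,"lk":46,"n":7}}
After op 7 (replace /pkt/q 92): {"a":[59,8,52,32,70],"bm":{"db":67},"pkt":{"p":26,"q":92,"vyy":73},"x":{"cse":32,"je":31,"lk":46,"n":7}}
After op 8 (replace /x 80): {"a":[59,8,52,32,70],"bm":{"db":67},"pkt":{"p":26,"q":92,"vyy":73},"x":80}
After op 9 (add /bm/db 82): {"a":[59,8,52,32,70],"bm":{"db":82},"pkt":{"p":26,"q":92,"vyy":73},"x":80}
After op 10 (replace /bm/db 78): {"a":[59,8,52,32,70],"bm":{"db":78},"pkt":{"p":26,"q":92,"vyy":73},"x":80}
After op 11 (replace /a 37): {"a":37,"bm":{"db":78},"pkt":{"p":26,"q":92,"vyy":73},"x":80}
After op 12 (add /pkt/jaz 18): {"a":37,"bm":{"db":78},"pkt":{"jaz":18,"p":26,"q":92,"vyy":73},"x":80}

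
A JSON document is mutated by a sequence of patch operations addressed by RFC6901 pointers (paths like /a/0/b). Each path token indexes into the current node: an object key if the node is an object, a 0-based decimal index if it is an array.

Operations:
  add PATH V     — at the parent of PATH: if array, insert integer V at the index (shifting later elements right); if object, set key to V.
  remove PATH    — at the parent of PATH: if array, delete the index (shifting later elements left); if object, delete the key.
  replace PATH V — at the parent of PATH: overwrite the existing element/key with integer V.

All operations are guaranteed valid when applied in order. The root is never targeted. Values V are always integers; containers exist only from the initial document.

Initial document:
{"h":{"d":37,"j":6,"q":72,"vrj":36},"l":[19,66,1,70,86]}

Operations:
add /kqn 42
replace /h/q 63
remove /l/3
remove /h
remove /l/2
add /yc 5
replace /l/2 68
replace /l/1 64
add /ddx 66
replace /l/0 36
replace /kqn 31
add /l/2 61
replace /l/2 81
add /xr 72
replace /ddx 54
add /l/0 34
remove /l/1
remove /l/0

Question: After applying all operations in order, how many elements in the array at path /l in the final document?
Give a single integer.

Answer: 3

Derivation:
After op 1 (add /kqn 42): {"h":{"d":37,"j":6,"q":72,"vrj":36},"kqn":42,"l":[19,66,1,70,86]}
After op 2 (replace /h/q 63): {"h":{"d":37,"j":6,"q":63,"vrj":36},"kqn":42,"l":[19,66,1,70,86]}
After op 3 (remove /l/3): {"h":{"d":37,"j":6,"q":63,"vrj":36},"kqn":42,"l":[19,66,1,86]}
After op 4 (remove /h): {"kqn":42,"l":[19,66,1,86]}
After op 5 (remove /l/2): {"kqn":42,"l":[19,66,86]}
After op 6 (add /yc 5): {"kqn":42,"l":[19,66,86],"yc":5}
After op 7 (replace /l/2 68): {"kqn":42,"l":[19,66,68],"yc":5}
After op 8 (replace /l/1 64): {"kqn":42,"l":[19,64,68],"yc":5}
After op 9 (add /ddx 66): {"ddx":66,"kqn":42,"l":[19,64,68],"yc":5}
After op 10 (replace /l/0 36): {"ddx":66,"kqn":42,"l":[36,64,68],"yc":5}
After op 11 (replace /kqn 31): {"ddx":66,"kqn":31,"l":[36,64,68],"yc":5}
After op 12 (add /l/2 61): {"ddx":66,"kqn":31,"l":[36,64,61,68],"yc":5}
After op 13 (replace /l/2 81): {"ddx":66,"kqn":31,"l":[36,64,81,68],"yc":5}
After op 14 (add /xr 72): {"ddx":66,"kqn":31,"l":[36,64,81,68],"xr":72,"yc":5}
After op 15 (replace /ddx 54): {"ddx":54,"kqn":31,"l":[36,64,81,68],"xr":72,"yc":5}
After op 16 (add /l/0 34): {"ddx":54,"kqn":31,"l":[34,36,64,81,68],"xr":72,"yc":5}
After op 17 (remove /l/1): {"ddx":54,"kqn":31,"l":[34,64,81,68],"xr":72,"yc":5}
After op 18 (remove /l/0): {"ddx":54,"kqn":31,"l":[64,81,68],"xr":72,"yc":5}
Size at path /l: 3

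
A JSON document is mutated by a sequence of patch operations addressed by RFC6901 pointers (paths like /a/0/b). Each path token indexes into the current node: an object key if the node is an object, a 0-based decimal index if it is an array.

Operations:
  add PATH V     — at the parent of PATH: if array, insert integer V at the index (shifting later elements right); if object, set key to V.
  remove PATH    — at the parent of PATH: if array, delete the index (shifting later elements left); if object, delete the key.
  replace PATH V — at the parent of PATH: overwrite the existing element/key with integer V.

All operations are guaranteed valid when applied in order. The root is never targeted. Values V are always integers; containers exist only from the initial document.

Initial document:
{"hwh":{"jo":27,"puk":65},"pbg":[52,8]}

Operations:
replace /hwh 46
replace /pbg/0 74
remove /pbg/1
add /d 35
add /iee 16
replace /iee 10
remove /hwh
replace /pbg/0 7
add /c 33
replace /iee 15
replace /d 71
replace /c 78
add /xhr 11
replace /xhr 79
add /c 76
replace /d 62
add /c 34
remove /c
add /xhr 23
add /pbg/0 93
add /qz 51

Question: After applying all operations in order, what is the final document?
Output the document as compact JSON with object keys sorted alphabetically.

After op 1 (replace /hwh 46): {"hwh":46,"pbg":[52,8]}
After op 2 (replace /pbg/0 74): {"hwh":46,"pbg":[74,8]}
After op 3 (remove /pbg/1): {"hwh":46,"pbg":[74]}
After op 4 (add /d 35): {"d":35,"hwh":46,"pbg":[74]}
After op 5 (add /iee 16): {"d":35,"hwh":46,"iee":16,"pbg":[74]}
After op 6 (replace /iee 10): {"d":35,"hwh":46,"iee":10,"pbg":[74]}
After op 7 (remove /hwh): {"d":35,"iee":10,"pbg":[74]}
After op 8 (replace /pbg/0 7): {"d":35,"iee":10,"pbg":[7]}
After op 9 (add /c 33): {"c":33,"d":35,"iee":10,"pbg":[7]}
After op 10 (replace /iee 15): {"c":33,"d":35,"iee":15,"pbg":[7]}
After op 11 (replace /d 71): {"c":33,"d":71,"iee":15,"pbg":[7]}
After op 12 (replace /c 78): {"c":78,"d":71,"iee":15,"pbg":[7]}
After op 13 (add /xhr 11): {"c":78,"d":71,"iee":15,"pbg":[7],"xhr":11}
After op 14 (replace /xhr 79): {"c":78,"d":71,"iee":15,"pbg":[7],"xhr":79}
After op 15 (add /c 76): {"c":76,"d":71,"iee":15,"pbg":[7],"xhr":79}
After op 16 (replace /d 62): {"c":76,"d":62,"iee":15,"pbg":[7],"xhr":79}
After op 17 (add /c 34): {"c":34,"d":62,"iee":15,"pbg":[7],"xhr":79}
After op 18 (remove /c): {"d":62,"iee":15,"pbg":[7],"xhr":79}
After op 19 (add /xhr 23): {"d":62,"iee":15,"pbg":[7],"xhr":23}
After op 20 (add /pbg/0 93): {"d":62,"iee":15,"pbg":[93,7],"xhr":23}
After op 21 (add /qz 51): {"d":62,"iee":15,"pbg":[93,7],"qz":51,"xhr":23}

Answer: {"d":62,"iee":15,"pbg":[93,7],"qz":51,"xhr":23}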